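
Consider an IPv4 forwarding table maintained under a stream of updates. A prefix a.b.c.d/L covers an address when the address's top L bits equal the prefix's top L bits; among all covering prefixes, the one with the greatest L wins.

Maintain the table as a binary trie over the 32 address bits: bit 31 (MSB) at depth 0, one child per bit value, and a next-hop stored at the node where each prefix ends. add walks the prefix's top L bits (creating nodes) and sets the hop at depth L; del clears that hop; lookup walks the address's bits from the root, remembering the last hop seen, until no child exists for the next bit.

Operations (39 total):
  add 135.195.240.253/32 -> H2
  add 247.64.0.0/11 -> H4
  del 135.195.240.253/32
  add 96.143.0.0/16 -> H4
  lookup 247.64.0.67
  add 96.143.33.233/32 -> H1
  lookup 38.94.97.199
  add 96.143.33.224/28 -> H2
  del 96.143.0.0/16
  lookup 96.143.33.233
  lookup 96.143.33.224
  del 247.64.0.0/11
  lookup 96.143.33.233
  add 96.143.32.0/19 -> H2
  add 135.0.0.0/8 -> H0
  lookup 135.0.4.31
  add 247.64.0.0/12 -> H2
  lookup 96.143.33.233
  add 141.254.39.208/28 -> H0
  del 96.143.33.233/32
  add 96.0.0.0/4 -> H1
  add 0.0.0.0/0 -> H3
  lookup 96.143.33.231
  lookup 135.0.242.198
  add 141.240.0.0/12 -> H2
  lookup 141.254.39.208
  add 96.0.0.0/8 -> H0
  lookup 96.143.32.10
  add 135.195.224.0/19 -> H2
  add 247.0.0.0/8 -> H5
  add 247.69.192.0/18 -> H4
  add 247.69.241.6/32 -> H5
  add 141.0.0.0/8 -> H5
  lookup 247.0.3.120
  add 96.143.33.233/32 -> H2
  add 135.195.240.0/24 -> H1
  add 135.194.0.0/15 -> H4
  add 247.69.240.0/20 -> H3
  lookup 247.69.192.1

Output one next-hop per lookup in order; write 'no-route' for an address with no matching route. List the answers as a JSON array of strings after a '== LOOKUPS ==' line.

Trace:
  add 135.195.240.253/32 -> H2 at depth 32
  add 247.64.0.0/11 -> H4 at depth 11
  del 135.195.240.253/32 (clear depth 32)
  add 96.143.0.0/16 -> H4 at depth 16
  Q 247.64.0.67: descend 11110111010 ; hops seen [H4] ; pick H4
  add 96.143.33.233/32 -> H1 at depth 32
  Q 38.94.97.199: descend 0 ; hops seen [∅] ; pick no-route
  add 96.143.33.224/28 -> H2 at depth 28
  del 96.143.0.0/16 (clear depth 16)
  Q 96.143.33.233: descend 01100000100011110010000111101001 ; hops seen [H2,H1] ; pick H1
  Q 96.143.33.224: descend 0110000010001111001000011110 ; hops seen [H2] ; pick H2
  del 247.64.0.0/11 (clear depth 11)
  Q 96.143.33.233: descend 01100000100011110010000111101001 ; hops seen [H2,H1] ; pick H1
  add 96.143.32.0/19 -> H2 at depth 19
  add 135.0.0.0/8 -> H0 at depth 8
  Q 135.0.4.31: descend 10000111 ; hops seen [H0] ; pick H0
  add 247.64.0.0/12 -> H2 at depth 12
  Q 96.143.33.233: descend 01100000100011110010000111101001 ; hops seen [H2,H2,H1] ; pick H1
  add 141.254.39.208/28 -> H0 at depth 28
  del 96.143.33.233/32 (clear depth 32)
  add 96.0.0.0/4 -> H1 at depth 4
  add 0.0.0.0/0 -> H3 at depth 0
  Q 96.143.33.231: descend 0110000010001111001000011110 ; hops seen [H3,H1,H2,H2] ; pick H2
  Q 135.0.242.198: descend 10000111 ; hops seen [H3,H0] ; pick H0
  add 141.240.0.0/12 -> H2 at depth 12
  Q 141.254.39.208: descend 1000110111111110001001111101 ; hops seen [H3,H2,H0] ; pick H0
  add 96.0.0.0/8 -> H0 at depth 8
  Q 96.143.32.10: descend 01100000100011110010000 ; hops seen [H3,H1,H0,H2] ; pick H2
  add 135.195.224.0/19 -> H2 at depth 19
  add 247.0.0.0/8 -> H5 at depth 8
  add 247.69.192.0/18 -> H4 at depth 18
  add 247.69.241.6/32 -> H5 at depth 32
  add 141.0.0.0/8 -> H5 at depth 8
  Q 247.0.3.120: descend 111101110 ; hops seen [H3,H5] ; pick H5
  add 96.143.33.233/32 -> H2 at depth 32
  add 135.195.240.0/24 -> H1 at depth 24
  add 135.194.0.0/15 -> H4 at depth 15
  add 247.69.240.0/20 -> H3 at depth 20
  Q 247.69.192.1: descend 111101110100010111 ; hops seen [H3,H5,H2,H4] ; pick H4

== LOOKUPS ==
["H4","no-route","H1","H2","H1","H0","H1","H2","H0","H0","H2","H5","H4"]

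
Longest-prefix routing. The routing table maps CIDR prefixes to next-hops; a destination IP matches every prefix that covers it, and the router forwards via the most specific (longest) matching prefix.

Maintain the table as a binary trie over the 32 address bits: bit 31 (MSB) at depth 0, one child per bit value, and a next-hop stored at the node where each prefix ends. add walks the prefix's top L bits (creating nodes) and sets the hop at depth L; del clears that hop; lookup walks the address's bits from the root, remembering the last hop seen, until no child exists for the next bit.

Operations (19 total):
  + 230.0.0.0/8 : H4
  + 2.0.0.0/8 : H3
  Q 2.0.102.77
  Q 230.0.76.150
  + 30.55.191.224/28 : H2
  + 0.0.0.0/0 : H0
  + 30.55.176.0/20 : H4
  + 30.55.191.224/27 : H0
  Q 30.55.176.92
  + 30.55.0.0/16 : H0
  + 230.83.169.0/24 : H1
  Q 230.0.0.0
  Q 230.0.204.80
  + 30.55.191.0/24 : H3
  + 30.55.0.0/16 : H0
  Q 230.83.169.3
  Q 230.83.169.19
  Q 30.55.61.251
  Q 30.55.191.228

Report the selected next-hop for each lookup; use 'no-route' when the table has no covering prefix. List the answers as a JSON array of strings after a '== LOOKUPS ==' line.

Trace:
  + 230.0.0.0/8 (H4) depth=8
  + 2.0.0.0/8 (H3) depth=8
  lookup 2.0.102.77: bits 00000010 walk d0:-→d1:-→d2:-→d3:-→d4:-→d5:-→d6:-→d7:-→d8:H3 -> H3
  lookup 230.0.76.150: bits 11100110 walk d0:-→d1:-→d2:-→d3:-→d4:-→d5:-→d6:-→d7:-→d8:H4 -> H4
  + 30.55.191.224/28 (H2) depth=28
  + 0.0.0.0/0 (H0) depth=0
  + 30.55.176.0/20 (H4) depth=20
  + 30.55.191.224/27 (H0) depth=27
  lookup 30.55.176.92: bits 00011110001101111011 walk d0:H0→d1:-→d2:-→d3:-→d4:-→d5:-→d6:-→d7:-→d8:-→d9:-→d10:-→d11:-→d12:-→d13:-→d14:-→d15:-→d16:-→d17:-→d18:-→d19:-→d20:H4 -> H4
  + 30.55.0.0/16 (H0) depth=16
  + 230.83.169.0/24 (H1) depth=24
  lookup 230.0.0.0: bits 111001100 walk d0:H0→d1:-→d2:-→d3:-→d4:-→d5:-→d6:-→d7:-→d8:H4→d9:- -> H4
  lookup 230.0.204.80: bits 111001100 walk d0:H0→d1:-→d2:-→d3:-→d4:-→d5:-→d6:-→d7:-→d8:H4→d9:- -> H4
  + 30.55.191.0/24 (H3) depth=24
  + 30.55.0.0/16 (H0) depth=16
  lookup 230.83.169.3: bits 111001100101001110101001 walk d0:H0→d1:-→d2:-→d3:-→d4:-→d5:-→d6:-→d7:-→d8:H4→d9:-→d10:-→d11:-→d12:-→d13:-→d14:-→d15:-→d16:-→d17:-→d18:-→d19:-→d20:-→d21:-→d22:-→d23:-→d24:H1 -> H1
  lookup 230.83.169.19: bits 111001100101001110101001 walk d0:H0→d1:-→d2:-→d3:-→d4:-→d5:-→d6:-→d7:-→d8:H4→d9:-→d10:-→d11:-→d12:-→d13:-→d14:-→d15:-→d16:-→d17:-→d18:-→d19:-→d20:-→d21:-→d22:-→d23:-→d24:H1 -> H1
  lookup 30.55.61.251: bits 0001111000110111 walk d0:H0→d1:-→d2:-→d3:-→d4:-→d5:-→d6:-→d7:-→d8:-→d9:-→d10:-→d11:-→d12:-→d13:-→d14:-→d15:-→d16:H0 -> H0
  lookup 30.55.191.228: bits 0001111000110111101111111110 walk d0:H0→d1:-→d2:-→d3:-→d4:-→d5:-→d6:-→d7:-→d8:-→d9:-→d10:-→d11:-→d12:-→d13:-→d14:-→d15:-→d16:H0→d17:-→d18:-→d19:-→d20:H4→d21:-→d22:-→d23:-→d24:H3→d25:-→d26:-→d27:H0→d28:H2 -> H2

== LOOKUPS ==
["H3","H4","H4","H4","H4","H1","H1","H0","H2"]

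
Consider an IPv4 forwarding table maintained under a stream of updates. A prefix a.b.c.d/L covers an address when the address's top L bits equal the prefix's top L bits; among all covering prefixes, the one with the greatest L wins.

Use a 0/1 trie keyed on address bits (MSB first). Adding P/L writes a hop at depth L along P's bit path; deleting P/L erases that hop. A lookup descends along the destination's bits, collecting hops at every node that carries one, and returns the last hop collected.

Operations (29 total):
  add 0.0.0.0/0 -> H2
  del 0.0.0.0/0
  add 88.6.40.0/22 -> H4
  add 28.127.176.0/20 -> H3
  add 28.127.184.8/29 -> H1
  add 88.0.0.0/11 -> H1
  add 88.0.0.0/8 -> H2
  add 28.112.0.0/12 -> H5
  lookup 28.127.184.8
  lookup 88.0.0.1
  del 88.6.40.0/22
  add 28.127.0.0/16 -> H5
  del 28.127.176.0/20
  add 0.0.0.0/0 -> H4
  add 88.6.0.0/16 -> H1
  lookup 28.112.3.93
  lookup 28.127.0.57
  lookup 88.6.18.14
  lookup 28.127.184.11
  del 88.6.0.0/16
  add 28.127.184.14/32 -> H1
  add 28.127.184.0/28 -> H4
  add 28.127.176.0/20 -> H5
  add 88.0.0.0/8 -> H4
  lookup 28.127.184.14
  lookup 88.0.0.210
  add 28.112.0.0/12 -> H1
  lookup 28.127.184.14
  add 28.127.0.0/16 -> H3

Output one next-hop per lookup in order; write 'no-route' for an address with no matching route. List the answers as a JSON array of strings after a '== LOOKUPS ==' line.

Trace:
  + 0.0.0.0/0 (H2) depth=0
  - 0.0.0.0/0 clear@0
  + 88.6.40.0/22 (H4) depth=22
  + 28.127.176.0/20 (H3) depth=20
  + 28.127.184.8/29 (H1) depth=29
  + 88.0.0.0/11 (H1) depth=11
  + 88.0.0.0/8 (H2) depth=8
  + 28.112.0.0/12 (H5) depth=12
  ? 28.127.184.8  path d0:-→d1:-→d2:-→d3:-→d4:-→d5:-→d6:-→d7:-→d8:-→d9:-→d10:-→d11:-→d12:H5→d13:-→d14:-→d15:-→d16:-→d17:-→d18:-→d19:-→d20:H3→d21:-→d22:-→d23:-→d24:-→d25:-→d26:-→d27:-→d28:-→d29:H1  best=H1
  ? 88.0.0.1  path d0:-→d1:-→d2:-→d3:-→d4:-→d5:-→d6:-→d7:-→d8:H2→d9:-→d10:-→d11:H1→d12:-→d13:-  best=H1
  - 88.6.40.0/22 clear@22
  + 28.127.0.0/16 (H5) depth=16
  - 28.127.176.0/20 clear@20
  + 0.0.0.0/0 (H4) depth=0
  + 88.6.0.0/16 (H1) depth=16
  ? 28.112.3.93  path d0:H4→d1:-→d2:-→d3:-→d4:-→d5:-→d6:-→d7:-→d8:-→d9:-→d10:-→d11:-→d12:H5  best=H5
  ? 28.127.0.57  path d0:H4→d1:-→d2:-→d3:-→d4:-→d5:-→d6:-→d7:-→d8:-→d9:-→d10:-→d11:-→d12:H5→d13:-→d14:-→d15:-→d16:H5  best=H5
  ? 88.6.18.14  path d0:H4→d1:-→d2:-→d3:-→d4:-→d5:-→d6:-→d7:-→d8:H2→d9:-→d10:-→d11:H1→d12:-→d13:-→d14:-→d15:-→d16:H1→d17:-→d18:-  best=H1
  ? 28.127.184.11  path d0:H4→d1:-→d2:-→d3:-→d4:-→d5:-→d6:-→d7:-→d8:-→d9:-→d10:-→d11:-→d12:H5→d13:-→d14:-→d15:-→d16:H5→d17:-→d18:-→d19:-→d20:-→d21:-→d22:-→d23:-→d24:-→d25:-→d26:-→d27:-→d28:-→d29:H1  best=H1
  - 88.6.0.0/16 clear@16
  + 28.127.184.14/32 (H1) depth=32
  + 28.127.184.0/28 (H4) depth=28
  + 28.127.176.0/20 (H5) depth=20
  + 88.0.0.0/8 (H4) depth=8
  ? 28.127.184.14  path d0:H4→d1:-→d2:-→d3:-→d4:-→d5:-→d6:-→d7:-→d8:-→d9:-→d10:-→d11:-→d12:H5→d13:-→d14:-→d15:-→d16:H5→d17:-→d18:-→d19:-→d20:H5→d21:-→d22:-→d23:-→d24:-→d25:-→d26:-→d27:-→d28:H4→d29:H1→d30:-→d31:-→d32:H1  best=H1
  ? 88.0.0.210  path d0:H4→d1:-→d2:-→d3:-→d4:-→d5:-→d6:-→d7:-→d8:H4→d9:-→d10:-→d11:H1→d12:-→d13:-  best=H1
  + 28.112.0.0/12 (H1) depth=12
  ? 28.127.184.14  path d0:H4→d1:-→d2:-→d3:-→d4:-→d5:-→d6:-→d7:-→d8:-→d9:-→d10:-→d11:-→d12:H1→d13:-→d14:-→d15:-→d16:H5→d17:-→d18:-→d19:-→d20:H5→d21:-→d22:-→d23:-→d24:-→d25:-→d26:-→d27:-→d28:H4→d29:H1→d30:-→d31:-→d32:H1  best=H1
  + 28.127.0.0/16 (H3) depth=16

== LOOKUPS ==
["H1","H1","H5","H5","H1","H1","H1","H1","H1"]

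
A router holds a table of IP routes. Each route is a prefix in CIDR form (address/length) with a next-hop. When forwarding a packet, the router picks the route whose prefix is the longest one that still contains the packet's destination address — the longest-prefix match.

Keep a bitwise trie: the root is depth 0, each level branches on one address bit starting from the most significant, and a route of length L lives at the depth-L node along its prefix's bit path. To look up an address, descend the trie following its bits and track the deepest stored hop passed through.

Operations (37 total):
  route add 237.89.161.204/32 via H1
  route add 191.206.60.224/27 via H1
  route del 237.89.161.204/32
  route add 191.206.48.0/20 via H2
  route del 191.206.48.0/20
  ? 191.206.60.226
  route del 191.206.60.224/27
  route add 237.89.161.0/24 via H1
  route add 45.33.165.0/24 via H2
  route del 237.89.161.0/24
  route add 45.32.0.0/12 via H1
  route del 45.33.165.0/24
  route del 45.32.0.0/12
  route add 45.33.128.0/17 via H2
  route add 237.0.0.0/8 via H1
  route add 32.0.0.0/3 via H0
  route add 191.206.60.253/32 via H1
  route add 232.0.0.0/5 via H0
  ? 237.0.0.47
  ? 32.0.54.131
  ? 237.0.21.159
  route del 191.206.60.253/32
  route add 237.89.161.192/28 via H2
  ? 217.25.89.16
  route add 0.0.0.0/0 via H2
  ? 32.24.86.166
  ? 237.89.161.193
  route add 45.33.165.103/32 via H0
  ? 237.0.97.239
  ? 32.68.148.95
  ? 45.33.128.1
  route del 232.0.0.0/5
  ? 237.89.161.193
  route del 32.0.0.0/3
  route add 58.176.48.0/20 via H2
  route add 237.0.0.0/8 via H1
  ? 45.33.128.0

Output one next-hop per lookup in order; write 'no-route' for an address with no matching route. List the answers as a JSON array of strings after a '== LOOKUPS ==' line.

Process each operation:
  add 237.89.161.204/32 -> H1 at depth 32
  add 191.206.60.224/27 -> H1 at depth 27
  del 237.89.161.204/32 (clear depth 32)
  add 191.206.48.0/20 -> H2 at depth 20
  del 191.206.48.0/20 (clear depth 20)
  lookup 191.206.60.226: bits 101111111100111000111100111 walk d0:-→d1:-→d2:-→d3:-→d4:-→d5:-→d6:-→d7:-→d8:-→d9:-→d10:-→d11:-→d12:-→d13:-→d14:-→d15:-→d16:-→d17:-→d18:-→d19:-→d20:-→d21:-→d22:-→d23:-→d24:-→d25:-→d26:-→d27:H1 -> H1
  del 191.206.60.224/27 (clear depth 27)
  add 237.89.161.0/24 -> H1 at depth 24
  add 45.33.165.0/24 -> H2 at depth 24
  del 237.89.161.0/24 (clear depth 24)
  add 45.32.0.0/12 -> H1 at depth 12
  del 45.33.165.0/24 (clear depth 24)
  del 45.32.0.0/12 (clear depth 12)
  add 45.33.128.0/17 -> H2 at depth 17
  add 237.0.0.0/8 -> H1 at depth 8
  add 32.0.0.0/3 -> H0 at depth 3
  add 191.206.60.253/32 -> H1 at depth 32
  add 232.0.0.0/5 -> H0 at depth 5
  lookup 237.0.0.47: bits 111011010 walk d0:-→d1:-→d2:-→d3:-→d4:-→d5:H0→d6:-→d7:-→d8:H1→d9:- -> H1
  lookup 32.0.54.131: bits 0010 walk d0:-→d1:-→d2:-→d3:H0→d4:- -> H0
  lookup 237.0.21.159: bits 111011010 walk d0:-→d1:-→d2:-→d3:-→d4:-→d5:H0→d6:-→d7:-→d8:H1→d9:- -> H1
  del 191.206.60.253/32 (clear depth 32)
  add 237.89.161.192/28 -> H2 at depth 28
  lookup 217.25.89.16: bits 11 walk d0:-→d1:-→d2:- -> no-route
  add 0.0.0.0/0 -> H2 at depth 0
  lookup 32.24.86.166: bits 0010 walk d0:H2→d1:-→d2:-→d3:H0→d4:- -> H0
  lookup 237.89.161.193: bits 1110110101011001101000011100 walk d0:H2→d1:-→d2:-→d3:-→d4:-→d5:H0→d6:-→d7:-→d8:H1→d9:-→d10:-→d11:-→d12:-→d13:-→d14:-→d15:-→d16:-→d17:-→d18:-→d19:-→d20:-→d21:-→d22:-→d23:-→d24:-→d25:-→d26:-→d27:-→d28:H2 -> H2
  add 45.33.165.103/32 -> H0 at depth 32
  lookup 237.0.97.239: bits 111011010 walk d0:H2→d1:-→d2:-→d3:-→d4:-→d5:H0→d6:-→d7:-→d8:H1→d9:- -> H1
  lookup 32.68.148.95: bits 0010 walk d0:H2→d1:-→d2:-→d3:H0→d4:- -> H0
  lookup 45.33.128.1: bits 001011010010000110 walk d0:H2→d1:-→d2:-→d3:H0→d4:-→d5:-→d6:-→d7:-→d8:-→d9:-→d10:-→d11:-→d12:-→d13:-→d14:-→d15:-→d16:-→d17:H2→d18:- -> H2
  del 232.0.0.0/5 (clear depth 5)
  lookup 237.89.161.193: bits 1110110101011001101000011100 walk d0:H2→d1:-→d2:-→d3:-→d4:-→d5:-→d6:-→d7:-→d8:H1→d9:-→d10:-→d11:-→d12:-→d13:-→d14:-→d15:-→d16:-→d17:-→d18:-→d19:-→d20:-→d21:-→d22:-→d23:-→d24:-→d25:-→d26:-→d27:-→d28:H2 -> H2
  del 32.0.0.0/3 (clear depth 3)
  add 58.176.48.0/20 -> H2 at depth 20
  add 237.0.0.0/8 -> H1 at depth 8
  lookup 45.33.128.0: bits 001011010010000110 walk d0:H2→d1:-→d2:-→d3:-→d4:-→d5:-→d6:-→d7:-→d8:-→d9:-→d10:-→d11:-→d12:-→d13:-→d14:-→d15:-→d16:-→d17:H2→d18:- -> H2

== LOOKUPS ==
["H1","H1","H0","H1","no-route","H0","H2","H1","H0","H2","H2","H2"]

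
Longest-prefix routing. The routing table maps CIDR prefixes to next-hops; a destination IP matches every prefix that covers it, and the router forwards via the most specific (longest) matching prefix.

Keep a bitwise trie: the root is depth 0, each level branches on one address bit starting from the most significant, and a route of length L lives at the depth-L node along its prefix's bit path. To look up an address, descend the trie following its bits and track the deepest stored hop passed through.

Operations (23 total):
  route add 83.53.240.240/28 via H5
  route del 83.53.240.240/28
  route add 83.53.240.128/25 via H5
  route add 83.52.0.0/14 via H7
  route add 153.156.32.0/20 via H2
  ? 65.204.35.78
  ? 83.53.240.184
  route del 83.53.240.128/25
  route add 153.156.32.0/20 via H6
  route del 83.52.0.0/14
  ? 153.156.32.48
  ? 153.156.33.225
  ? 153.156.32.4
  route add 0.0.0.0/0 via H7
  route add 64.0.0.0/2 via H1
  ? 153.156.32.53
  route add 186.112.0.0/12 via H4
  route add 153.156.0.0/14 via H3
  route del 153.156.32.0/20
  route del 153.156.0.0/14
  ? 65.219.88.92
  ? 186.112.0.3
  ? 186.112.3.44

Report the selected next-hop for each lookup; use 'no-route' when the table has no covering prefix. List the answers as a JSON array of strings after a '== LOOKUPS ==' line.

Apply in order:
  add 83.53.240.240/28 -> H5 at depth 28
  del 83.53.240.240/28 (clear depth 28)
  add 83.53.240.128/25 -> H5 at depth 25
  add 83.52.0.0/14 -> H7 at depth 14
  add 153.156.32.0/20 -> H2 at depth 20
  Q 65.204.35.78: descend 010 ; hops seen [∅] ; pick no-route
  Q 83.53.240.184: descend 0101001100110101111100001 ; hops seen [H7,H5] ; pick H5
  del 83.53.240.128/25 (clear depth 25)
  add 153.156.32.0/20 -> H6 at depth 20
  del 83.52.0.0/14 (clear depth 14)
  Q 153.156.32.48: descend 10011001100111000010 ; hops seen [H6] ; pick H6
  Q 153.156.33.225: descend 10011001100111000010 ; hops seen [H6] ; pick H6
  Q 153.156.32.4: descend 10011001100111000010 ; hops seen [H6] ; pick H6
  add 0.0.0.0/0 -> H7 at depth 0
  add 64.0.0.0/2 -> H1 at depth 2
  Q 153.156.32.53: descend 10011001100111000010 ; hops seen [H7,H6] ; pick H6
  add 186.112.0.0/12 -> H4 at depth 12
  add 153.156.0.0/14 -> H3 at depth 14
  del 153.156.32.0/20 (clear depth 20)
  del 153.156.0.0/14 (clear depth 14)
  Q 65.219.88.92: descend 010 ; hops seen [H7,H1] ; pick H1
  Q 186.112.0.3: descend 101110100111 ; hops seen [H7,H4] ; pick H4
  Q 186.112.3.44: descend 101110100111 ; hops seen [H7,H4] ; pick H4

== LOOKUPS ==
["no-route","H5","H6","H6","H6","H6","H1","H4","H4"]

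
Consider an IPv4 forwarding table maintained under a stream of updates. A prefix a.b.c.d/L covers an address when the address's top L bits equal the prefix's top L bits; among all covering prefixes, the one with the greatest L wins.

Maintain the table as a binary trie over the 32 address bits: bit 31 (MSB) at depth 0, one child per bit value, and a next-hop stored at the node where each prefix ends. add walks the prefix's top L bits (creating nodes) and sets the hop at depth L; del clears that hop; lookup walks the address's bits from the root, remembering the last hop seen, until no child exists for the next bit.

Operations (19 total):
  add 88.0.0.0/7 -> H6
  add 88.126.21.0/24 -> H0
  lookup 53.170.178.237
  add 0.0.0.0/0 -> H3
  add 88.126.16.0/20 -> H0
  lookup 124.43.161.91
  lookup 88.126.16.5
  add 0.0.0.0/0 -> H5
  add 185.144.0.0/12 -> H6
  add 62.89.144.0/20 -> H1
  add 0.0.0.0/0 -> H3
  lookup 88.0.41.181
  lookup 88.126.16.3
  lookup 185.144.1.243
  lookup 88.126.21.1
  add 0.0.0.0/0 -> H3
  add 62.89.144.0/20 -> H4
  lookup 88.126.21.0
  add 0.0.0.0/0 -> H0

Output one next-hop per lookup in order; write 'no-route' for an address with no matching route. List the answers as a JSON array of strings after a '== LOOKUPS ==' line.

Apply in order:
  add 88.0.0.0/7 -> H6 at depth 7
  add 88.126.21.0/24 -> H0 at depth 24
  ? 53.170.178.237  path d0:-→d1:-  best=no-route
  add 0.0.0.0/0 -> H3 at depth 0
  add 88.126.16.0/20 -> H0 at depth 20
  ? 124.43.161.91  path d0:H3→d1:-→d2:-  best=H3
  ? 88.126.16.5  path d0:H3→d1:-→d2:-→d3:-→d4:-→d5:-→d6:-→d7:H6→d8:-→d9:-→d10:-→d11:-→d12:-→d13:-→d14:-→d15:-→d16:-→d17:-→d18:-→d19:-→d20:H0→d21:-  best=H0
  add 0.0.0.0/0 -> H5 at depth 0
  add 185.144.0.0/12 -> H6 at depth 12
  add 62.89.144.0/20 -> H1 at depth 20
  add 0.0.0.0/0 -> H3 at depth 0
  ? 88.0.41.181  path d0:H3→d1:-→d2:-→d3:-→d4:-→d5:-→d6:-→d7:H6→d8:-→d9:-  best=H6
  ? 88.126.16.3  path d0:H3→d1:-→d2:-→d3:-→d4:-→d5:-→d6:-→d7:H6→d8:-→d9:-→d10:-→d11:-→d12:-→d13:-→d14:-→d15:-→d16:-→d17:-→d18:-→d19:-→d20:H0→d21:-  best=H0
  ? 185.144.1.243  path d0:H3→d1:-→d2:-→d3:-→d4:-→d5:-→d6:-→d7:-→d8:-→d9:-→d10:-→d11:-→d12:H6  best=H6
  ? 88.126.21.1  path d0:H3→d1:-→d2:-→d3:-→d4:-→d5:-→d6:-→d7:H6→d8:-→d9:-→d10:-→d11:-→d12:-→d13:-→d14:-→d15:-→d16:-→d17:-→d18:-→d19:-→d20:H0→d21:-→d22:-→d23:-→d24:H0  best=H0
  add 0.0.0.0/0 -> H3 at depth 0
  add 62.89.144.0/20 -> H4 at depth 20
  ? 88.126.21.0  path d0:H3→d1:-→d2:-→d3:-→d4:-→d5:-→d6:-→d7:H6→d8:-→d9:-→d10:-→d11:-→d12:-→d13:-→d14:-→d15:-→d16:-→d17:-→d18:-→d19:-→d20:H0→d21:-→d22:-→d23:-→d24:H0  best=H0
  add 0.0.0.0/0 -> H0 at depth 0

== LOOKUPS ==
["no-route","H3","H0","H6","H0","H6","H0","H0"]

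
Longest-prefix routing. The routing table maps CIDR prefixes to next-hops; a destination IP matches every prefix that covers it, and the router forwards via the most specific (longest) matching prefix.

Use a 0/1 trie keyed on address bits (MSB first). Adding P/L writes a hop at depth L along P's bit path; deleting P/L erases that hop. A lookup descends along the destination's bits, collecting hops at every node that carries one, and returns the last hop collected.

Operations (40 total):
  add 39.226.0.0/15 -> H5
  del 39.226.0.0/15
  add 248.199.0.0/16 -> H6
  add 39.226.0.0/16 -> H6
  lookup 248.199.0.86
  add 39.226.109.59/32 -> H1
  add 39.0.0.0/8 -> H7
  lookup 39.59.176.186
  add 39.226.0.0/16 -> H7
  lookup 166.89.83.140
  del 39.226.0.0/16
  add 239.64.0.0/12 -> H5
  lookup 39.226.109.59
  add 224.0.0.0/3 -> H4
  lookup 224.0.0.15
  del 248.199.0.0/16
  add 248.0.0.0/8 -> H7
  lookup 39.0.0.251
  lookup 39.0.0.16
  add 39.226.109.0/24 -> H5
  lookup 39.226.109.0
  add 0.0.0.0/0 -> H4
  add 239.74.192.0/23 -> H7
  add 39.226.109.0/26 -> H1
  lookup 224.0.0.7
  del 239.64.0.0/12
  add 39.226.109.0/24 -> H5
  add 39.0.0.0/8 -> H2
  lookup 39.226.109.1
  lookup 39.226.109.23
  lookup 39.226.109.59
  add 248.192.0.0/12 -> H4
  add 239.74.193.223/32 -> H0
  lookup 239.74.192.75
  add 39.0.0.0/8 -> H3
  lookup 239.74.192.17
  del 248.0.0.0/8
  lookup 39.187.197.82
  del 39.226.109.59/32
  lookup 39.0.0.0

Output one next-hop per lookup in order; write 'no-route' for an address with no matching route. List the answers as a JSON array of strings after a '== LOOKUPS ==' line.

Apply in order:
  + 39.226.0.0/15 (H5) depth=15
  del 39.226.0.0/15 (clear depth 15)
  + 248.199.0.0/16 (H6) depth=16
  + 39.226.0.0/16 (H6) depth=16
  ? 248.199.0.86  path d0:-→d1:-→d2:-→d3:-→d4:-→d5:-→d6:-→d7:-→d8:-→d9:-→d10:-→d11:-→d12:-→d13:-→d14:-→d15:-→d16:H6  best=H6
  + 39.226.109.59/32 (H1) depth=32
  + 39.0.0.0/8 (H7) depth=8
  ? 39.59.176.186  path d0:-→d1:-→d2:-→d3:-→d4:-→d5:-→d6:-→d7:-→d8:H7  best=H7
  + 39.226.0.0/16 (H7) depth=16
  ? 166.89.83.140  path d0:-→d1:-  best=no-route
  del 39.226.0.0/16 (clear depth 16)
  + 239.64.0.0/12 (H5) depth=12
  ? 39.226.109.59  path d0:-→d1:-→d2:-→d3:-→d4:-→d5:-→d6:-→d7:-→d8:H7→d9:-→d10:-→d11:-→d12:-→d13:-→d14:-→d15:-→d16:-→d17:-→d18:-→d19:-→d20:-→d21:-→d22:-→d23:-→d24:-→d25:-→d26:-→d27:-→d28:-→d29:-→d30:-→d31:-→d32:H1  best=H1
  + 224.0.0.0/3 (H4) depth=3
  ? 224.0.0.15  path d0:-→d1:-→d2:-→d3:H4→d4:-  best=H4
  del 248.199.0.0/16 (clear depth 16)
  + 248.0.0.0/8 (H7) depth=8
  ? 39.0.0.251  path d0:-→d1:-→d2:-→d3:-→d4:-→d5:-→d6:-→d7:-→d8:H7  best=H7
  ? 39.0.0.16  path d0:-→d1:-→d2:-→d3:-→d4:-→d5:-→d6:-→d7:-→d8:H7  best=H7
  + 39.226.109.0/24 (H5) depth=24
  ? 39.226.109.0  path d0:-→d1:-→d2:-→d3:-→d4:-→d5:-→d6:-→d7:-→d8:H7→d9:-→d10:-→d11:-→d12:-→d13:-→d14:-→d15:-→d16:-→d17:-→d18:-→d19:-→d20:-→d21:-→d22:-→d23:-→d24:H5→d25:-→d26:-  best=H5
  + 0.0.0.0/0 (H4) depth=0
  + 239.74.192.0/23 (H7) depth=23
  + 39.226.109.0/26 (H1) depth=26
  ? 224.0.0.7  path d0:H4→d1:-→d2:-→d3:H4→d4:-  best=H4
  del 239.64.0.0/12 (clear depth 12)
  + 39.226.109.0/24 (H5) depth=24
  + 39.0.0.0/8 (H2) depth=8
  ? 39.226.109.1  path d0:H4→d1:-→d2:-→d3:-→d4:-→d5:-→d6:-→d7:-→d8:H2→d9:-→d10:-→d11:-→d12:-→d13:-→d14:-→d15:-→d16:-→d17:-→d18:-→d19:-→d20:-→d21:-→d22:-→d23:-→d24:H5→d25:-→d26:H1  best=H1
  ? 39.226.109.23  path d0:H4→d1:-→d2:-→d3:-→d4:-→d5:-→d6:-→d7:-→d8:H2→d9:-→d10:-→d11:-→d12:-→d13:-→d14:-→d15:-→d16:-→d17:-→d18:-→d19:-→d20:-→d21:-→d22:-→d23:-→d24:H5→d25:-→d26:H1  best=H1
  ? 39.226.109.59  path d0:H4→d1:-→d2:-→d3:-→d4:-→d5:-→d6:-→d7:-→d8:H2→d9:-→d10:-→d11:-→d12:-→d13:-→d14:-→d15:-→d16:-→d17:-→d18:-→d19:-→d20:-→d21:-→d22:-→d23:-→d24:H5→d25:-→d26:H1→d27:-→d28:-→d29:-→d30:-→d31:-→d32:H1  best=H1
  + 248.192.0.0/12 (H4) depth=12
  + 239.74.193.223/32 (H0) depth=32
  ? 239.74.192.75  path d0:H4→d1:-→d2:-→d3:H4→d4:-→d5:-→d6:-→d7:-→d8:-→d9:-→d10:-→d11:-→d12:-→d13:-→d14:-→d15:-→d16:-→d17:-→d18:-→d19:-→d20:-→d21:-→d22:-→d23:H7  best=H7
  + 39.0.0.0/8 (H3) depth=8
  ? 239.74.192.17  path d0:H4→d1:-→d2:-→d3:H4→d4:-→d5:-→d6:-→d7:-→d8:-→d9:-→d10:-→d11:-→d12:-→d13:-→d14:-→d15:-→d16:-→d17:-→d18:-→d19:-→d20:-→d21:-→d22:-→d23:H7  best=H7
  del 248.0.0.0/8 (clear depth 8)
  ? 39.187.197.82  path d0:H4→d1:-→d2:-→d3:-→d4:-→d5:-→d6:-→d7:-→d8:H3→d9:-  best=H3
  del 39.226.109.59/32 (clear depth 32)
  ? 39.0.0.0  path d0:H4→d1:-→d2:-→d3:-→d4:-→d5:-→d6:-→d7:-→d8:H3  best=H3

== LOOKUPS ==
["H6","H7","no-route","H1","H4","H7","H7","H5","H4","H1","H1","H1","H7","H7","H3","H3"]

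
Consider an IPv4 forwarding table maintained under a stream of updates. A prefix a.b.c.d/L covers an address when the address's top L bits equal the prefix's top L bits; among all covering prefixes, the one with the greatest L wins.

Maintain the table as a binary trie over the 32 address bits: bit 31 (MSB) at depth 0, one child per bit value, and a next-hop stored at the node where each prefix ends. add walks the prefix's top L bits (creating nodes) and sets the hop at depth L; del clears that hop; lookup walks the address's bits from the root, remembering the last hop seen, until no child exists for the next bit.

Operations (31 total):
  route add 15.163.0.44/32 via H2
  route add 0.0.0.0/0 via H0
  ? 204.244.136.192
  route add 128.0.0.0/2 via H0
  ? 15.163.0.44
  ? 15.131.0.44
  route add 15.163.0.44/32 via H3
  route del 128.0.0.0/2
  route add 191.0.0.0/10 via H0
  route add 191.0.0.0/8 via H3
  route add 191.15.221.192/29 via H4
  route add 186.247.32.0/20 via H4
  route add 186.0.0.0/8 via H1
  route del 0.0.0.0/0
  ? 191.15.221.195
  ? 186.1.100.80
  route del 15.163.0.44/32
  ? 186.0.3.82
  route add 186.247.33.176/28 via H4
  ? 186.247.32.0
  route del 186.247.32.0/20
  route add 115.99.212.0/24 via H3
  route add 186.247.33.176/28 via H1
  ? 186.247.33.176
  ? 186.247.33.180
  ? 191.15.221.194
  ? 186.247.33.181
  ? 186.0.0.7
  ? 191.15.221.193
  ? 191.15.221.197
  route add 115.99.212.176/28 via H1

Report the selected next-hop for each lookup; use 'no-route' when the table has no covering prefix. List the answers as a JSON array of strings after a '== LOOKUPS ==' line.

Trace:
  add 15.163.0.44/32 -> H2 at depth 32
  add 0.0.0.0/0 -> H0 at depth 0
  ? 204.244.136.192  path d0:H0  best=H0
  add 128.0.0.0/2 -> H0 at depth 2
  ? 15.163.0.44  path d0:H0→d1:-→d2:-→d3:-→d4:-→d5:-→d6:-→d7:-→d8:-→d9:-→d10:-→d11:-→d12:-→d13:-→d14:-→d15:-→d16:-→d17:-→d18:-→d19:-→d20:-→d21:-→d22:-→d23:-→d24:-→d25:-→d26:-→d27:-→d28:-→d29:-→d30:-→d31:-→d32:H2  best=H2
  ? 15.131.0.44  path d0:H0→d1:-→d2:-→d3:-→d4:-→d5:-→d6:-→d7:-→d8:-→d9:-→d10:-  best=H0
  add 15.163.0.44/32 -> H3 at depth 32
  del 128.0.0.0/2 (clear depth 2)
  add 191.0.0.0/10 -> H0 at depth 10
  add 191.0.0.0/8 -> H3 at depth 8
  add 191.15.221.192/29 -> H4 at depth 29
  add 186.247.32.0/20 -> H4 at depth 20
  add 186.0.0.0/8 -> H1 at depth 8
  del 0.0.0.0/0 (clear depth 0)
  ? 191.15.221.195  path d0:-→d1:-→d2:-→d3:-→d4:-→d5:-→d6:-→d7:-→d8:H3→d9:-→d10:H0→d11:-→d12:-→d13:-→d14:-→d15:-→d16:-→d17:-→d18:-→d19:-→d20:-→d21:-→d22:-→d23:-→d24:-→d25:-→d26:-→d27:-→d28:-→d29:H4  best=H4
  ? 186.1.100.80  path d0:-→d1:-→d2:-→d3:-→d4:-→d5:-→d6:-→d7:-→d8:H1  best=H1
  del 15.163.0.44/32 (clear depth 32)
  ? 186.0.3.82  path d0:-→d1:-→d2:-→d3:-→d4:-→d5:-→d6:-→d7:-→d8:H1  best=H1
  add 186.247.33.176/28 -> H4 at depth 28
  ? 186.247.32.0  path d0:-→d1:-→d2:-→d3:-→d4:-→d5:-→d6:-→d7:-→d8:H1→d9:-→d10:-→d11:-→d12:-→d13:-→d14:-→d15:-→d16:-→d17:-→d18:-→d19:-→d20:H4→d21:-→d22:-→d23:-  best=H4
  del 186.247.32.0/20 (clear depth 20)
  add 115.99.212.0/24 -> H3 at depth 24
  add 186.247.33.176/28 -> H1 at depth 28
  ? 186.247.33.176  path d0:-→d1:-→d2:-→d3:-→d4:-→d5:-→d6:-→d7:-→d8:H1→d9:-→d10:-→d11:-→d12:-→d13:-→d14:-→d15:-→d16:-→d17:-→d18:-→d19:-→d20:-→d21:-→d22:-→d23:-→d24:-→d25:-→d26:-→d27:-→d28:H1  best=H1
  ? 186.247.33.180  path d0:-→d1:-→d2:-→d3:-→d4:-→d5:-→d6:-→d7:-→d8:H1→d9:-→d10:-→d11:-→d12:-→d13:-→d14:-→d15:-→d16:-→d17:-→d18:-→d19:-→d20:-→d21:-→d22:-→d23:-→d24:-→d25:-→d26:-→d27:-→d28:H1  best=H1
  ? 191.15.221.194  path d0:-→d1:-→d2:-→d3:-→d4:-→d5:-→d6:-→d7:-→d8:H3→d9:-→d10:H0→d11:-→d12:-→d13:-→d14:-→d15:-→d16:-→d17:-→d18:-→d19:-→d20:-→d21:-→d22:-→d23:-→d24:-→d25:-→d26:-→d27:-→d28:-→d29:H4  best=H4
  ? 186.247.33.181  path d0:-→d1:-→d2:-→d3:-→d4:-→d5:-→d6:-→d7:-→d8:H1→d9:-→d10:-→d11:-→d12:-→d13:-→d14:-→d15:-→d16:-→d17:-→d18:-→d19:-→d20:-→d21:-→d22:-→d23:-→d24:-→d25:-→d26:-→d27:-→d28:H1  best=H1
  ? 186.0.0.7  path d0:-→d1:-→d2:-→d3:-→d4:-→d5:-→d6:-→d7:-→d8:H1  best=H1
  ? 191.15.221.193  path d0:-→d1:-→d2:-→d3:-→d4:-→d5:-→d6:-→d7:-→d8:H3→d9:-→d10:H0→d11:-→d12:-→d13:-→d14:-→d15:-→d16:-→d17:-→d18:-→d19:-→d20:-→d21:-→d22:-→d23:-→d24:-→d25:-→d26:-→d27:-→d28:-→d29:H4  best=H4
  ? 191.15.221.197  path d0:-→d1:-→d2:-→d3:-→d4:-→d5:-→d6:-→d7:-→d8:H3→d9:-→d10:H0→d11:-→d12:-→d13:-→d14:-→d15:-→d16:-→d17:-→d18:-→d19:-→d20:-→d21:-→d22:-→d23:-→d24:-→d25:-→d26:-→d27:-→d28:-→d29:H4  best=H4
  add 115.99.212.176/28 -> H1 at depth 28

== LOOKUPS ==
["H0","H2","H0","H4","H1","H1","H4","H1","H1","H4","H1","H1","H4","H4"]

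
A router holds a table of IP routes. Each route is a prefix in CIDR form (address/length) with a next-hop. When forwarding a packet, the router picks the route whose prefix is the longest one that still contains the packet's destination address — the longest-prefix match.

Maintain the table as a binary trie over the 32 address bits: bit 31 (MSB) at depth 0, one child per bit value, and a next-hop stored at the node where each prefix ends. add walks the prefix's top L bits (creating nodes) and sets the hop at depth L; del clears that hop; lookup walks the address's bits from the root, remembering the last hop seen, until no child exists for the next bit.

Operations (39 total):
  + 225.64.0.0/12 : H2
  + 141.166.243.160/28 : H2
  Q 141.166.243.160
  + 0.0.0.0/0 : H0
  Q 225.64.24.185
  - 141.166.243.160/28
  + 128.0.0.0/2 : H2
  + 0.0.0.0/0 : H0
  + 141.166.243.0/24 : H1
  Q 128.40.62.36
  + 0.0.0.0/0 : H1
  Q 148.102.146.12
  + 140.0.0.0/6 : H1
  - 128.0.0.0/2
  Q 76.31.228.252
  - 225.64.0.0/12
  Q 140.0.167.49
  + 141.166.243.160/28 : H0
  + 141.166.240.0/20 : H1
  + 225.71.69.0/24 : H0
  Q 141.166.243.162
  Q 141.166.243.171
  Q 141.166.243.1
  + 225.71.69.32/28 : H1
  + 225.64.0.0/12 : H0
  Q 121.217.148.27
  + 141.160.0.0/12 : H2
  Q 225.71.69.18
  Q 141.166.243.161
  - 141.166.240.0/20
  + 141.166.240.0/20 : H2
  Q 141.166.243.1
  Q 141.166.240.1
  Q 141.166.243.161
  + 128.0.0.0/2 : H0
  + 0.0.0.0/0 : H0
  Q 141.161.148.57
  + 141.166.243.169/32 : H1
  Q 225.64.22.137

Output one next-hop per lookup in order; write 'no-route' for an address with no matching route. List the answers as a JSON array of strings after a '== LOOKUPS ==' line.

Process each operation:
  add 225.64.0.0/12 -> H2 at depth 12
  add 141.166.243.160/28 -> H2 at depth 28
  Q 141.166.243.160: descend 1000110110100110111100111010 ; hops seen [H2] ; pick H2
  add 0.0.0.0/0 -> H0 at depth 0
  Q 225.64.24.185: descend 111000010100 ; hops seen [H0,H2] ; pick H2
  - 141.166.243.160/28 clear@28
  add 128.0.0.0/2 -> H2 at depth 2
  add 0.0.0.0/0 -> H0 at depth 0
  add 141.166.243.0/24 -> H1 at depth 24
  Q 128.40.62.36: descend 1000 ; hops seen [H0,H2] ; pick H2
  add 0.0.0.0/0 -> H1 at depth 0
  Q 148.102.146.12: descend 100 ; hops seen [H1,H2] ; pick H2
  add 140.0.0.0/6 -> H1 at depth 6
  - 128.0.0.0/2 clear@2
  Q 76.31.228.252: descend ε ; hops seen [H1] ; pick H1
  - 225.64.0.0/12 clear@12
  Q 140.0.167.49: descend 1000110 ; hops seen [H1,H1] ; pick H1
  add 141.166.243.160/28 -> H0 at depth 28
  add 141.166.240.0/20 -> H1 at depth 20
  add 225.71.69.0/24 -> H0 at depth 24
  Q 141.166.243.162: descend 1000110110100110111100111010 ; hops seen [H1,H1,H1,H1,H0] ; pick H0
  Q 141.166.243.171: descend 1000110110100110111100111010 ; hops seen [H1,H1,H1,H1,H0] ; pick H0
  Q 141.166.243.1: descend 100011011010011011110011 ; hops seen [H1,H1,H1,H1] ; pick H1
  add 225.71.69.32/28 -> H1 at depth 28
  add 225.64.0.0/12 -> H0 at depth 12
  Q 121.217.148.27: descend ε ; hops seen [H1] ; pick H1
  add 141.160.0.0/12 -> H2 at depth 12
  Q 225.71.69.18: descend 11100001010001110100010100 ; hops seen [H1,H0,H0] ; pick H0
  Q 141.166.243.161: descend 1000110110100110111100111010 ; hops seen [H1,H1,H2,H1,H1,H0] ; pick H0
  - 141.166.240.0/20 clear@20
  add 141.166.240.0/20 -> H2 at depth 20
  Q 141.166.243.1: descend 100011011010011011110011 ; hops seen [H1,H1,H2,H2,H1] ; pick H1
  Q 141.166.240.1: descend 1000110110100110111100 ; hops seen [H1,H1,H2,H2] ; pick H2
  Q 141.166.243.161: descend 1000110110100110111100111010 ; hops seen [H1,H1,H2,H2,H1,H0] ; pick H0
  add 128.0.0.0/2 -> H0 at depth 2
  add 0.0.0.0/0 -> H0 at depth 0
  Q 141.161.148.57: descend 1000110110100 ; hops seen [H0,H0,H1,H2] ; pick H2
  add 141.166.243.169/32 -> H1 at depth 32
  Q 225.64.22.137: descend 1110000101000 ; hops seen [H0,H0] ; pick H0

== LOOKUPS ==
["H2","H2","H2","H2","H1","H1","H0","H0","H1","H1","H0","H0","H1","H2","H0","H2","H0"]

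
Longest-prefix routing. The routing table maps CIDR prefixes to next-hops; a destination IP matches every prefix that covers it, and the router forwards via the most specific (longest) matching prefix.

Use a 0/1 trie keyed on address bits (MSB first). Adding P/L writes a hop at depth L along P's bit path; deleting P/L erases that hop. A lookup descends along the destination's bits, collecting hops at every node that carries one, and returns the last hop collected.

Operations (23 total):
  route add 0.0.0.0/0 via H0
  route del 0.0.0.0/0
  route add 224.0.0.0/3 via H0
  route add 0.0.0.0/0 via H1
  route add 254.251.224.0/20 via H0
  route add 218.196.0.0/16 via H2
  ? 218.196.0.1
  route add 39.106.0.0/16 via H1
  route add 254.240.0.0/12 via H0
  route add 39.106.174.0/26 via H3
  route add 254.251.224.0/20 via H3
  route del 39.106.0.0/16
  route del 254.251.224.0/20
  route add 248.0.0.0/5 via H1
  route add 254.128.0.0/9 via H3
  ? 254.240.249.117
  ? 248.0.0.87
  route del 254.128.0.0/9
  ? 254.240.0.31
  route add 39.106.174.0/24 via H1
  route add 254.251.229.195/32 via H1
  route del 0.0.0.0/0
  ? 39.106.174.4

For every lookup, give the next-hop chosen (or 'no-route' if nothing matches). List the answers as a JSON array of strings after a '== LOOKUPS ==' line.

Process each operation:
  add 0.0.0.0/0 -> H0 at depth 0
  del 0.0.0.0/0 (clear depth 0)
  add 224.0.0.0/3 -> H0 at depth 3
  add 0.0.0.0/0 -> H1 at depth 0
  add 254.251.224.0/20 -> H0 at depth 20
  add 218.196.0.0/16 -> H2 at depth 16
  ? 218.196.0.1  path d0:H1→d1:-→d2:-→d3:-→d4:-→d5:-→d6:-→d7:-→d8:-→d9:-→d10:-→d11:-→d12:-→d13:-→d14:-→d15:-→d16:H2  best=H2
  add 39.106.0.0/16 -> H1 at depth 16
  add 254.240.0.0/12 -> H0 at depth 12
  add 39.106.174.0/26 -> H3 at depth 26
  add 254.251.224.0/20 -> H3 at depth 20
  del 39.106.0.0/16 (clear depth 16)
  del 254.251.224.0/20 (clear depth 20)
  add 248.0.0.0/5 -> H1 at depth 5
  add 254.128.0.0/9 -> H3 at depth 9
  ? 254.240.249.117  path d0:H1→d1:-→d2:-→d3:H0→d4:-→d5:H1→d6:-→d7:-→d8:-→d9:H3→d10:-→d11:-→d12:H0  best=H0
  ? 248.0.0.87  path d0:H1→d1:-→d2:-→d3:H0→d4:-→d5:H1  best=H1
  del 254.128.0.0/9 (clear depth 9)
  ? 254.240.0.31  path d0:H1→d1:-→d2:-→d3:H0→d4:-→d5:H1→d6:-→d7:-→d8:-→d9:-→d10:-→d11:-→d12:H0  best=H0
  add 39.106.174.0/24 -> H1 at depth 24
  add 254.251.229.195/32 -> H1 at depth 32
  del 0.0.0.0/0 (clear depth 0)
  ? 39.106.174.4  path d0:-→d1:-→d2:-→d3:-→d4:-→d5:-→d6:-→d7:-→d8:-→d9:-→d10:-→d11:-→d12:-→d13:-→d14:-→d15:-→d16:-→d17:-→d18:-→d19:-→d20:-→d21:-→d22:-→d23:-→d24:H1→d25:-→d26:H3  best=H3

== LOOKUPS ==
["H2","H0","H1","H0","H3"]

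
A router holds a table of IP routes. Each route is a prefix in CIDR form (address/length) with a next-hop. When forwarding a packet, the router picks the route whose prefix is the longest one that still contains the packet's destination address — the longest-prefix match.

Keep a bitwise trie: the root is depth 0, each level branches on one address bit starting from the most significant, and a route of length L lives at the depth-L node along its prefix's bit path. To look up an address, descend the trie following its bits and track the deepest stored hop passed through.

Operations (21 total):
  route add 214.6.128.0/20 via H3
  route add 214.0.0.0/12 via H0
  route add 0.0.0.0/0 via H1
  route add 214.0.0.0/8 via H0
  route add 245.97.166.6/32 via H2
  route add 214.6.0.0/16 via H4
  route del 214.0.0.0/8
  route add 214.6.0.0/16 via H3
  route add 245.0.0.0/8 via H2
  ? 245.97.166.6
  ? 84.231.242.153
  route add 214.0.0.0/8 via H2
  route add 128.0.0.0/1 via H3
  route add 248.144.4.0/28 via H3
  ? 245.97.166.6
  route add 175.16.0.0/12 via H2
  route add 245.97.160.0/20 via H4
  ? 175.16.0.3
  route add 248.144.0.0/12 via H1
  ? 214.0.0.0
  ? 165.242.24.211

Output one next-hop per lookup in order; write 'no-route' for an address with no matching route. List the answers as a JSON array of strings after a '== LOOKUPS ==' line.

Apply in order:
  + 214.6.128.0/20 (H3) depth=20
  + 214.0.0.0/12 (H0) depth=12
  + 0.0.0.0/0 (H1) depth=0
  + 214.0.0.0/8 (H0) depth=8
  + 245.97.166.6/32 (H2) depth=32
  + 214.6.0.0/16 (H4) depth=16
  - 214.0.0.0/8 clear@8
  + 214.6.0.0/16 (H3) depth=16
  + 245.0.0.0/8 (H2) depth=8
  ? 245.97.166.6  path d0:H1→d1:-→d2:-→d3:-→d4:-→d5:-→d6:-→d7:-→d8:H2→d9:-→d10:-→d11:-→d12:-→d13:-→d14:-→d15:-→d16:-→d17:-→d18:-→d19:-→d20:-→d21:-→d22:-→d23:-→d24:-→d25:-→d26:-→d27:-→d28:-→d29:-→d30:-→d31:-→d32:H2  best=H2
  ? 84.231.242.153  path d0:H1  best=H1
  + 214.0.0.0/8 (H2) depth=8
  + 128.0.0.0/1 (H3) depth=1
  + 248.144.4.0/28 (H3) depth=28
  ? 245.97.166.6  path d0:H1→d1:H3→d2:-→d3:-→d4:-→d5:-→d6:-→d7:-→d8:H2→d9:-→d10:-→d11:-→d12:-→d13:-→d14:-→d15:-→d16:-→d17:-→d18:-→d19:-→d20:-→d21:-→d22:-→d23:-→d24:-→d25:-→d26:-→d27:-→d28:-→d29:-→d30:-→d31:-→d32:H2  best=H2
  + 175.16.0.0/12 (H2) depth=12
  + 245.97.160.0/20 (H4) depth=20
  ? 175.16.0.3  path d0:H1→d1:H3→d2:-→d3:-→d4:-→d5:-→d6:-→d7:-→d8:-→d9:-→d10:-→d11:-→d12:H2  best=H2
  + 248.144.0.0/12 (H1) depth=12
  ? 214.0.0.0  path d0:H1→d1:H3→d2:-→d3:-→d4:-→d5:-→d6:-→d7:-→d8:H2→d9:-→d10:-→d11:-→d12:H0→d13:-  best=H0
  ? 165.242.24.211  path d0:H1→d1:H3→d2:-→d3:-→d4:-  best=H3

== LOOKUPS ==
["H2","H1","H2","H2","H0","H3"]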